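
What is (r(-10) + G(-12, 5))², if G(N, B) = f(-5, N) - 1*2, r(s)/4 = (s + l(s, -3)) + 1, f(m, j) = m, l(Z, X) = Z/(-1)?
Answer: 9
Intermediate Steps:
l(Z, X) = -Z (l(Z, X) = Z*(-1) = -Z)
r(s) = 4 (r(s) = 4*((s - s) + 1) = 4*(0 + 1) = 4*1 = 4)
G(N, B) = -7 (G(N, B) = -5 - 1*2 = -5 - 2 = -7)
(r(-10) + G(-12, 5))² = (4 - 7)² = (-3)² = 9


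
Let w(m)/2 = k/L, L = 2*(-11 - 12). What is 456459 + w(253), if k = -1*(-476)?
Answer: 10498081/23 ≈ 4.5644e+5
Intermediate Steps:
k = 476
L = -46 (L = 2*(-23) = -46)
w(m) = -476/23 (w(m) = 2*(476/(-46)) = 2*(476*(-1/46)) = 2*(-238/23) = -476/23)
456459 + w(253) = 456459 - 476/23 = 10498081/23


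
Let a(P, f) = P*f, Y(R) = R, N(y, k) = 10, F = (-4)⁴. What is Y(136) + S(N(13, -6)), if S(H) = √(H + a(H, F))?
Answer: 136 + √2570 ≈ 186.70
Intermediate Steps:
F = 256
S(H) = √257*√H (S(H) = √(H + H*256) = √(H + 256*H) = √(257*H) = √257*√H)
Y(136) + S(N(13, -6)) = 136 + √257*√10 = 136 + √2570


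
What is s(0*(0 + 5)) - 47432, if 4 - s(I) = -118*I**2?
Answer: -47428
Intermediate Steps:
s(I) = 4 + 118*I**2 (s(I) = 4 - (-118)*I**2 = 4 + 118*I**2)
s(0*(0 + 5)) - 47432 = (4 + 118*(0*(0 + 5))**2) - 47432 = (4 + 118*(0*5)**2) - 47432 = (4 + 118*0**2) - 47432 = (4 + 118*0) - 47432 = (4 + 0) - 47432 = 4 - 47432 = -47428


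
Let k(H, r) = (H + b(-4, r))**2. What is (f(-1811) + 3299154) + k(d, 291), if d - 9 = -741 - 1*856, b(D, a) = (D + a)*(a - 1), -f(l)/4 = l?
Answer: 6668722562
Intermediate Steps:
f(l) = -4*l
b(D, a) = (-1 + a)*(D + a) (b(D, a) = (D + a)*(-1 + a) = (-1 + a)*(D + a))
d = -1588 (d = 9 + (-741 - 1*856) = 9 + (-741 - 856) = 9 - 1597 = -1588)
k(H, r) = (4 + H + r**2 - 5*r)**2 (k(H, r) = (H + (r**2 - 1*(-4) - r - 4*r))**2 = (H + (r**2 + 4 - r - 4*r))**2 = (H + (4 + r**2 - 5*r))**2 = (4 + H + r**2 - 5*r)**2)
(f(-1811) + 3299154) + k(d, 291) = (-4*(-1811) + 3299154) + (4 - 1588 + 291**2 - 5*291)**2 = (7244 + 3299154) + (4 - 1588 + 84681 - 1455)**2 = 3306398 + 81642**2 = 3306398 + 6665416164 = 6668722562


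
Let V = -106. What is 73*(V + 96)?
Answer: -730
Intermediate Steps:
73*(V + 96) = 73*(-106 + 96) = 73*(-10) = -730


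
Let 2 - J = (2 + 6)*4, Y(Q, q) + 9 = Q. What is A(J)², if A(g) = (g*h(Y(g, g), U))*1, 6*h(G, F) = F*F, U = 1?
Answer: 25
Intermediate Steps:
Y(Q, q) = -9 + Q
h(G, F) = F²/6 (h(G, F) = (F*F)/6 = F²/6)
J = -30 (J = 2 - (2 + 6)*4 = 2 - 8*4 = 2 - 1*32 = 2 - 32 = -30)
A(g) = g/6 (A(g) = (g*((⅙)*1²))*1 = (g*((⅙)*1))*1 = (g*(⅙))*1 = (g/6)*1 = g/6)
A(J)² = ((⅙)*(-30))² = (-5)² = 25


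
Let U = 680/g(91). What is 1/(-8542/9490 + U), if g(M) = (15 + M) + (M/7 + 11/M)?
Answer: 1285895/6183074 ≈ 0.20797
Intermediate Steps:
g(M) = 15 + 11/M + 8*M/7 (g(M) = (15 + M) + (M*(⅐) + 11/M) = (15 + M) + (M/7 + 11/M) = (15 + M) + (11/M + M/7) = 15 + 11/M + 8*M/7)
U = 1547/271 (U = 680/(15 + 11/91 + (8/7)*91) = 680/(15 + 11*(1/91) + 104) = 680/(15 + 11/91 + 104) = 680/(10840/91) = 680*(91/10840) = 1547/271 ≈ 5.7085)
1/(-8542/9490 + U) = 1/(-8542/9490 + 1547/271) = 1/(-8542*1/9490 + 1547/271) = 1/(-4271/4745 + 1547/271) = 1/(6183074/1285895) = 1285895/6183074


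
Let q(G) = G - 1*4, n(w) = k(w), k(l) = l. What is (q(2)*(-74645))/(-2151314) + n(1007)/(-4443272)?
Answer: -332751225039/4779436629704 ≈ -0.069621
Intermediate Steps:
n(w) = w
q(G) = -4 + G (q(G) = G - 4 = -4 + G)
(q(2)*(-74645))/(-2151314) + n(1007)/(-4443272) = ((-4 + 2)*(-74645))/(-2151314) + 1007/(-4443272) = -2*(-74645)*(-1/2151314) + 1007*(-1/4443272) = 149290*(-1/2151314) - 1007/4443272 = -74645/1075657 - 1007/4443272 = -332751225039/4779436629704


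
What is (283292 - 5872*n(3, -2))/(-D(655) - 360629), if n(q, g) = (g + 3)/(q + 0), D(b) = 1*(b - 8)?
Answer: -211001/270957 ≈ -0.77872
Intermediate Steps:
D(b) = -8 + b (D(b) = 1*(-8 + b) = -8 + b)
n(q, g) = (3 + g)/q
(283292 - 5872*n(3, -2))/(-D(655) - 360629) = (283292 - 5872*(3 - 2)/3)/(-(-8 + 655) - 360629) = (283292 - 5872/3)/(-1*647 - 360629) = (283292 - 5872*1/3)/(-647 - 360629) = (283292 - 5872/3)/(-361276) = (844004/3)*(-1/361276) = -211001/270957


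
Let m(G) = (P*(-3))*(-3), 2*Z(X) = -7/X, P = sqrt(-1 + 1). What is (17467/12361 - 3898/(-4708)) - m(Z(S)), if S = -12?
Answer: 65208907/29097794 ≈ 2.2410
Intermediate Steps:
P = 0 (P = sqrt(0) = 0)
Z(X) = -7/(2*X) (Z(X) = (-7/X)/2 = -7/(2*X))
m(G) = 0 (m(G) = (0*(-3))*(-3) = 0*(-3) = 0)
(17467/12361 - 3898/(-4708)) - m(Z(S)) = (17467/12361 - 3898/(-4708)) - 1*0 = (17467*(1/12361) - 3898*(-1/4708)) + 0 = (17467/12361 + 1949/2354) + 0 = 65208907/29097794 + 0 = 65208907/29097794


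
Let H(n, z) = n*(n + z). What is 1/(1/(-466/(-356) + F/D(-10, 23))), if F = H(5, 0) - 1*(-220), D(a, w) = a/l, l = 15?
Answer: -32591/89 ≈ -366.19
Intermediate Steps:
D(a, w) = a/15
F = 245 (F = 5*(5 + 0) - 1*(-220) = 5*5 + 220 = 25 + 220 = 245)
1/(1/(-466/(-356) + F/D(-10, 23))) = 1/(1/(-466/(-356) + 245/(((1/15)*(-10))))) = 1/(1/(-466*(-1/356) + 245/(-⅔))) = 1/(1/(233/178 + 245*(-3/2))) = 1/(1/(233/178 - 735/2)) = 1/(1/(-32591/89)) = 1/(-89/32591) = -32591/89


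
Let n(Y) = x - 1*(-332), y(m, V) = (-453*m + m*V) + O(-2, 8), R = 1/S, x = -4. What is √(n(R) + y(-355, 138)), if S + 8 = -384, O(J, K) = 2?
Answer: √112155 ≈ 334.90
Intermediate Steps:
S = -392 (S = -8 - 384 = -392)
R = -1/392 (R = 1/(-392) = -1/392 ≈ -0.0025510)
y(m, V) = 2 - 453*m + V*m (y(m, V) = (-453*m + m*V) + 2 = (-453*m + V*m) + 2 = 2 - 453*m + V*m)
n(Y) = 328 (n(Y) = -4 - 1*(-332) = -4 + 332 = 328)
√(n(R) + y(-355, 138)) = √(328 + (2 - 453*(-355) + 138*(-355))) = √(328 + (2 + 160815 - 48990)) = √(328 + 111827) = √112155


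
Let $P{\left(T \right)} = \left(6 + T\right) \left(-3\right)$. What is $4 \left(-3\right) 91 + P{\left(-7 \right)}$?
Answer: $-1089$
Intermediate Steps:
$P{\left(T \right)} = -18 - 3 T$
$4 \left(-3\right) 91 + P{\left(-7 \right)} = 4 \left(-3\right) 91 - -3 = \left(-12\right) 91 + \left(-18 + 21\right) = -1092 + 3 = -1089$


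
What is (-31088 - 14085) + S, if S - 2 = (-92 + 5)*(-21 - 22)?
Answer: -41430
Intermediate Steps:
S = 3743 (S = 2 + (-92 + 5)*(-21 - 22) = 2 - 87*(-43) = 2 + 3741 = 3743)
(-31088 - 14085) + S = (-31088 - 14085) + 3743 = -45173 + 3743 = -41430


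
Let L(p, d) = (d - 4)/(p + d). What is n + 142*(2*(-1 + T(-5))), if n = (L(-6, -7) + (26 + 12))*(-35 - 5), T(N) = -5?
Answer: -42352/13 ≈ -3257.8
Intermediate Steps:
L(p, d) = (-4 + d)/(d + p)
n = -20200/13 (n = ((-4 - 7)/(-7 - 6) + (26 + 12))*(-35 - 5) = (-11/(-13) + 38)*(-40) = (-1/13*(-11) + 38)*(-40) = (11/13 + 38)*(-40) = (505/13)*(-40) = -20200/13 ≈ -1553.8)
n + 142*(2*(-1 + T(-5))) = -20200/13 + 142*(2*(-1 - 5)) = -20200/13 + 142*(2*(-6)) = -20200/13 + 142*(-12) = -20200/13 - 1704 = -42352/13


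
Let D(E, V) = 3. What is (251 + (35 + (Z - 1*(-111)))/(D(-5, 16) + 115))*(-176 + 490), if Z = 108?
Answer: 4689904/59 ≈ 79490.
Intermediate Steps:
(251 + (35 + (Z - 1*(-111)))/(D(-5, 16) + 115))*(-176 + 490) = (251 + (35 + (108 - 1*(-111)))/(3 + 115))*(-176 + 490) = (251 + (35 + (108 + 111))/118)*314 = (251 + (35 + 219)*(1/118))*314 = (251 + 254*(1/118))*314 = (251 + 127/59)*314 = (14936/59)*314 = 4689904/59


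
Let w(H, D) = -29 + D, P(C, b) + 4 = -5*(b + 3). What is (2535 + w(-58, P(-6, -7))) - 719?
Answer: 1803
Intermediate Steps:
P(C, b) = -19 - 5*b (P(C, b) = -4 - 5*(b + 3) = -4 - 5*(3 + b) = -4 + (-15 - 5*b) = -19 - 5*b)
(2535 + w(-58, P(-6, -7))) - 719 = (2535 + (-29 + (-19 - 5*(-7)))) - 719 = (2535 + (-29 + (-19 + 35))) - 719 = (2535 + (-29 + 16)) - 719 = (2535 - 13) - 719 = 2522 - 719 = 1803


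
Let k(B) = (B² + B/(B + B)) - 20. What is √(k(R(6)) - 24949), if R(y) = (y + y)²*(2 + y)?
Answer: √5208542/2 ≈ 1141.1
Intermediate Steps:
R(y) = 4*y²*(2 + y) (R(y) = (2*y)²*(2 + y) = (4*y²)*(2 + y) = 4*y²*(2 + y))
k(B) = -39/2 + B² (k(B) = (B² + B/((2*B))) - 20 = (B² + (1/(2*B))*B) - 20 = (B² + ½) - 20 = (½ + B²) - 20 = -39/2 + B²)
√(k(R(6)) - 24949) = √((-39/2 + (4*6²*(2 + 6))²) - 24949) = √((-39/2 + (4*36*8)²) - 24949) = √((-39/2 + 1152²) - 24949) = √((-39/2 + 1327104) - 24949) = √(2654169/2 - 24949) = √(2604271/2) = √5208542/2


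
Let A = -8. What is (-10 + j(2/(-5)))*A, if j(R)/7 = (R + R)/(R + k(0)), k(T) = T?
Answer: -32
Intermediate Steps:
j(R) = 14 (j(R) = 7*((R + R)/(R + 0)) = 7*((2*R)/R) = 7*2 = 14)
(-10 + j(2/(-5)))*A = (-10 + 14)*(-8) = 4*(-8) = -32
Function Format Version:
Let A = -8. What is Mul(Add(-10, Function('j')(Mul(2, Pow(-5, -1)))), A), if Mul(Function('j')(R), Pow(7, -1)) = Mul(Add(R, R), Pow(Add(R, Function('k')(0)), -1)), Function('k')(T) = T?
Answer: -32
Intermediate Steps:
Function('j')(R) = 14 (Function('j')(R) = Mul(7, Mul(Add(R, R), Pow(Add(R, 0), -1))) = Mul(7, Mul(Mul(2, R), Pow(R, -1))) = Mul(7, 2) = 14)
Mul(Add(-10, Function('j')(Mul(2, Pow(-5, -1)))), A) = Mul(Add(-10, 14), -8) = Mul(4, -8) = -32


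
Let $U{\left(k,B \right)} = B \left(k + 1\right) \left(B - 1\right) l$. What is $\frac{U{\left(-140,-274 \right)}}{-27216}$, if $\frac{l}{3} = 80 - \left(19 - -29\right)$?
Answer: $\frac{20947300}{567} \approx 36944.0$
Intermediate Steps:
$l = 96$ ($l = 3 \left(80 - \left(19 - -29\right)\right) = 3 \left(80 - \left(19 + 29\right)\right) = 3 \left(80 - 48\right) = 3 \cdot 32 = 96$)
$U{\left(k,B \right)} = 96 B \left(1 + k\right) \left(-1 + B\right)$ ($U{\left(k,B \right)} = B \left(k + 1\right) \left(B - 1\right) 96 = B \left(1 + k\right) \left(-1 + B\right) 96 = 96 B \left(1 + k\right) \left(-1 + B\right)$)
$\frac{U{\left(-140,-274 \right)}}{-27216} = \frac{96 \left(-274\right) \left(-1 - 274 - -140 - -38360\right)}{-27216} = 96 \left(-274\right) \left(-1 - 274 + 140 + 38360\right) \left(- \frac{1}{27216}\right) = 96 \left(-274\right) 38225 \left(- \frac{1}{27216}\right) = \left(-1005470400\right) \left(- \frac{1}{27216}\right) = \frac{20947300}{567}$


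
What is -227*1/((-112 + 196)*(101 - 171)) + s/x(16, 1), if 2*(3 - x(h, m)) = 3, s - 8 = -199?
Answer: -748493/5880 ≈ -127.29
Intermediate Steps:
s = -191 (s = 8 - 199 = -191)
x(h, m) = 3/2 (x(h, m) = 3 - 1/2*3 = 3 - 3/2 = 3/2)
-227*1/((-112 + 196)*(101 - 171)) + s/x(16, 1) = -227*1/((-112 + 196)*(101 - 171)) - 191/3/2 = -227/(84*(-70)) - 191*2/3 = -227/(-5880) - 382/3 = -227*(-1/5880) - 382/3 = 227/5880 - 382/3 = -748493/5880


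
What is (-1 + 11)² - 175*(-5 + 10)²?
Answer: -4275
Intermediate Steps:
(-1 + 11)² - 175*(-5 + 10)² = 10² - 175*5² = 100 - 175*25 = 100 - 4375 = -4275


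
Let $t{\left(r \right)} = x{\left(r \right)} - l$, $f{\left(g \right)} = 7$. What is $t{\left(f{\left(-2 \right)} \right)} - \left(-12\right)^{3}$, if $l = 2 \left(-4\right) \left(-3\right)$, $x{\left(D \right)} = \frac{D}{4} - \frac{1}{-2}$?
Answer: $\frac{6825}{4} \approx 1706.3$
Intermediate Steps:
$x{\left(D \right)} = \frac{1}{2} + \frac{D}{4}$ ($x{\left(D \right)} = D \frac{1}{4} - - \frac{1}{2} = \frac{D}{4} + \frac{1}{2} = \frac{1}{2} + \frac{D}{4}$)
$l = 24$ ($l = \left(-8\right) \left(-3\right) = 24$)
$t{\left(r \right)} = - \frac{47}{2} + \frac{r}{4}$ ($t{\left(r \right)} = \left(\frac{1}{2} + \frac{r}{4}\right) - 24 = - \frac{47}{2} + \frac{r}{4}$)
$t{\left(f{\left(-2 \right)} \right)} - \left(-12\right)^{3} = \left(- \frac{47}{2} + \frac{1}{4} \cdot 7\right) - \left(-12\right)^{3} = \left(- \frac{47}{2} + \frac{7}{4}\right) - -1728 = - \frac{87}{4} + 1728 = \frac{6825}{4}$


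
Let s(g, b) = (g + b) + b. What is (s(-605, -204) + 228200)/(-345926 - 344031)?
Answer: -227187/689957 ≈ -0.32928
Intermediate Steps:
s(g, b) = g + 2*b (s(g, b) = (b + g) + b = g + 2*b)
(s(-605, -204) + 228200)/(-345926 - 344031) = ((-605 + 2*(-204)) + 228200)/(-345926 - 344031) = ((-605 - 408) + 228200)/(-689957) = (-1013 + 228200)*(-1/689957) = 227187*(-1/689957) = -227187/689957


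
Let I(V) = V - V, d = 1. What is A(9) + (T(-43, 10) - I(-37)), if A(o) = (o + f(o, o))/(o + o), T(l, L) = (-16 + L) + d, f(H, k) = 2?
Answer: -79/18 ≈ -4.3889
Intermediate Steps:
T(l, L) = -15 + L (T(l, L) = (-16 + L) + 1 = -15 + L)
A(o) = (2 + o)/(2*o) (A(o) = (o + 2)/(o + o) = (2 + o)/((2*o)) = (2 + o)*(1/(2*o)) = (2 + o)/(2*o))
I(V) = 0
A(9) + (T(-43, 10) - I(-37)) = (½)*(2 + 9)/9 + ((-15 + 10) - 1*0) = (½)*(⅑)*11 + (-5 + 0) = 11/18 - 5 = -79/18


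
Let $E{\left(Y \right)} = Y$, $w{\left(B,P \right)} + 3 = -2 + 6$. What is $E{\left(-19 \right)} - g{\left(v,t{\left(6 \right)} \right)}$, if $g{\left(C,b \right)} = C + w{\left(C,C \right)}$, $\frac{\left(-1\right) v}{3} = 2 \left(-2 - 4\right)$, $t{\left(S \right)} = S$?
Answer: $-56$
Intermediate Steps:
$w{\left(B,P \right)} = 1$ ($w{\left(B,P \right)} = -3 + \left(-2 + 6\right) = -3 + 4 = 1$)
$v = 36$ ($v = - 3 \cdot 2 \left(-2 - 4\right) = - 3 \cdot 2 \left(-6\right) = \left(-3\right) \left(-12\right) = 36$)
$g{\left(C,b \right)} = 1 + C$ ($g{\left(C,b \right)} = C + 1 = 1 + C$)
$E{\left(-19 \right)} - g{\left(v,t{\left(6 \right)} \right)} = -19 - \left(1 + 36\right) = -19 - 37 = -56$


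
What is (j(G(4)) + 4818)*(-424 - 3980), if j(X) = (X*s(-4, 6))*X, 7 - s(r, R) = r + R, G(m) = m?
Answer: -21570792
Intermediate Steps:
s(r, R) = 7 - R - r (s(r, R) = 7 - (r + R) = 7 - (R + r) = 7 + (-R - r) = 7 - R - r)
j(X) = 5*X² (j(X) = (X*(7 - 1*6 - 1*(-4)))*X = (X*(7 - 6 + 4))*X = (X*5)*X = (5*X)*X = 5*X²)
(j(G(4)) + 4818)*(-424 - 3980) = (5*4² + 4818)*(-424 - 3980) = (5*16 + 4818)*(-4404) = (80 + 4818)*(-4404) = 4898*(-4404) = -21570792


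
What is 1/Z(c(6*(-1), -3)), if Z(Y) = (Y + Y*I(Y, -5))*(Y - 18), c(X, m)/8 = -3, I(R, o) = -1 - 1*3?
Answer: -1/3024 ≈ -0.00033069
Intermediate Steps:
I(R, o) = -4 (I(R, o) = -1 - 3 = -4)
c(X, m) = -24 (c(X, m) = 8*(-3) = -24)
Z(Y) = -3*Y*(-18 + Y) (Z(Y) = (Y + Y*(-4))*(Y - 18) = (Y - 4*Y)*(-18 + Y) = (-3*Y)*(-18 + Y) = -3*Y*(-18 + Y))
1/Z(c(6*(-1), -3)) = 1/(3*(-24)*(18 - 1*(-24))) = 1/(3*(-24)*(18 + 24)) = 1/(3*(-24)*42) = 1/(-3024) = -1/3024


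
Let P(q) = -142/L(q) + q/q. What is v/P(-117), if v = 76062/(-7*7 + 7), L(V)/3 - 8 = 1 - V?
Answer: -342279/118 ≈ -2900.7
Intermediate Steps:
L(V) = 27 - 3*V (L(V) = 24 + 3*(1 - V) = 24 + (3 - 3*V) = 27 - 3*V)
v = -1811 (v = 76062/(-49 + 7) = 76062/(-42) = 76062*(-1/42) = -1811)
P(q) = 1 - 142/(27 - 3*q) (P(q) = -142/(27 - 3*q) + q/q = -142/(27 - 3*q) + 1 = 1 - 142/(27 - 3*q))
v/P(-117) = -1811*(-9 - 117)/(115/3 - 117) = -1811/(-236/3/(-126)) = -1811/((-1/126*(-236/3))) = -1811/118/189 = -1811*189/118 = -342279/118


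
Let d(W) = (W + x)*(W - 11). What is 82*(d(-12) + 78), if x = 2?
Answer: 25256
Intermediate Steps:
d(W) = (-11 + W)*(2 + W) (d(W) = (W + 2)*(W - 11) = (2 + W)*(-11 + W) = (-11 + W)*(2 + W))
82*(d(-12) + 78) = 82*((-22 + (-12)² - 9*(-12)) + 78) = 82*((-22 + 144 + 108) + 78) = 82*(230 + 78) = 82*308 = 25256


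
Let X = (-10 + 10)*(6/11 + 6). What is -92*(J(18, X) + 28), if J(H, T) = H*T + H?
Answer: -4232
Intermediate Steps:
X = 0 (X = 0*(6*(1/11) + 6) = 0*(6/11 + 6) = 0*(72/11) = 0)
J(H, T) = H + H*T
-92*(J(18, X) + 28) = -92*(18*(1 + 0) + 28) = -92*(18*1 + 28) = -92*(18 + 28) = -92*46 = -4232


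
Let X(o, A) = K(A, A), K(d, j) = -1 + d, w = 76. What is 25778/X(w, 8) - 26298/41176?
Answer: 530625421/144116 ≈ 3681.9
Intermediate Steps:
X(o, A) = -1 + A
25778/X(w, 8) - 26298/41176 = 25778/(-1 + 8) - 26298/41176 = 25778/7 - 26298*1/41176 = 25778*(1/7) - 13149/20588 = 25778/7 - 13149/20588 = 530625421/144116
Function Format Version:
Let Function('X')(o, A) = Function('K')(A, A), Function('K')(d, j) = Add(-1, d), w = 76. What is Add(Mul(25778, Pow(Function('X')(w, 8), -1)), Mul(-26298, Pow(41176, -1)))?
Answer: Rational(530625421, 144116) ≈ 3681.9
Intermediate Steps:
Function('X')(o, A) = Add(-1, A)
Add(Mul(25778, Pow(Function('X')(w, 8), -1)), Mul(-26298, Pow(41176, -1))) = Add(Mul(25778, Pow(Add(-1, 8), -1)), Mul(-26298, Pow(41176, -1))) = Add(Mul(25778, Pow(7, -1)), Mul(-26298, Rational(1, 41176))) = Add(Mul(25778, Rational(1, 7)), Rational(-13149, 20588)) = Add(Rational(25778, 7), Rational(-13149, 20588)) = Rational(530625421, 144116)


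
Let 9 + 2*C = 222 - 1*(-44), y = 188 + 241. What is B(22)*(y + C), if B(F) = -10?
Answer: -5575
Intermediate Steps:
y = 429
C = 257/2 (C = -9/2 + (222 - 1*(-44))/2 = -9/2 + (222 + 44)/2 = -9/2 + (½)*266 = -9/2 + 133 = 257/2 ≈ 128.50)
B(22)*(y + C) = -10*(429 + 257/2) = -10*1115/2 = -5575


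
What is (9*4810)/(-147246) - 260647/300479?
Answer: -8564494012/7374055139 ≈ -1.1614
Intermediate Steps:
(9*4810)/(-147246) - 260647/300479 = 43290*(-1/147246) - 260647*1/300479 = -7215/24541 - 260647/300479 = -8564494012/7374055139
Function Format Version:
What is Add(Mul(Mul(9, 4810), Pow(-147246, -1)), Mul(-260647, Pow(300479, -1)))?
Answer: Rational(-8564494012, 7374055139) ≈ -1.1614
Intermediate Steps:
Add(Mul(Mul(9, 4810), Pow(-147246, -1)), Mul(-260647, Pow(300479, -1))) = Add(Mul(43290, Rational(-1, 147246)), Mul(-260647, Rational(1, 300479))) = Add(Rational(-7215, 24541), Rational(-260647, 300479)) = Rational(-8564494012, 7374055139)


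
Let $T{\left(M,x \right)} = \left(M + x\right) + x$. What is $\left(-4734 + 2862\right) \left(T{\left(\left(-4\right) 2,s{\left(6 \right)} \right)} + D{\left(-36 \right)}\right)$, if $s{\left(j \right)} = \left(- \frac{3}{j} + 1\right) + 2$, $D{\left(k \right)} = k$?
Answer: $73008$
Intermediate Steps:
$s{\left(j \right)} = 3 - \frac{3}{j}$ ($s{\left(j \right)} = \left(1 - \frac{3}{j}\right) + 2 = 3 - \frac{3}{j}$)
$T{\left(M,x \right)} = M + 2 x$
$\left(-4734 + 2862\right) \left(T{\left(\left(-4\right) 2,s{\left(6 \right)} \right)} + D{\left(-36 \right)}\right) = \left(-4734 + 2862\right) \left(\left(\left(-4\right) 2 + 2 \left(3 - \frac{3}{6}\right)\right) - 36\right) = - 1872 \left(\left(-8 + 2 \left(3 - \frac{1}{2}\right)\right) - 36\right) = - 1872 \left(\left(-8 + 2 \cdot \frac{5}{2}\right) - 36\right) = - 1872 \left(\left(-8 + 5\right) - 36\right) = - 1872 \left(-3 - 36\right) = \left(-1872\right) \left(-39\right) = 73008$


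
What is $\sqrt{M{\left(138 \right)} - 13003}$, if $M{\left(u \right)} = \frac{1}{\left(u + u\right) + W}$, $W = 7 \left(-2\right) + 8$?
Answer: $\frac{i \sqrt{105324270}}{90} \approx 114.03 i$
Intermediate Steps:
$W = -6$ ($W = -14 + 8 = -6$)
$M{\left(u \right)} = \frac{1}{-6 + 2 u}$ ($M{\left(u \right)} = \frac{1}{\left(u + u\right) - 6} = \frac{1}{2 u - 6} = \frac{1}{-6 + 2 u}$)
$\sqrt{M{\left(138 \right)} - 13003} = \sqrt{\frac{1}{2 \left(-3 + 138\right)} - 13003} = \sqrt{\frac{1}{2 \cdot 135} - 13003} = \sqrt{\frac{1}{2} \cdot \frac{1}{135} - 13003} = \sqrt{\frac{1}{270} - 13003} = \sqrt{- \frac{3510809}{270}} = \frac{i \sqrt{105324270}}{90}$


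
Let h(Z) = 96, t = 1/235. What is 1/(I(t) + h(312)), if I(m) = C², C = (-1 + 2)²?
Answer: 1/97 ≈ 0.010309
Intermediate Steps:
t = 1/235 ≈ 0.0042553
C = 1 (C = 1² = 1)
I(m) = 1 (I(m) = 1² = 1)
1/(I(t) + h(312)) = 1/(1 + 96) = 1/97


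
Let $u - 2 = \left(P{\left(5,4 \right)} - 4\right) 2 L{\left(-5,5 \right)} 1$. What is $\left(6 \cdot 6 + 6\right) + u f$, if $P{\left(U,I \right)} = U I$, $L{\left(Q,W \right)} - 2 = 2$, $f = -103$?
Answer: $-13348$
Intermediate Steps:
$L{\left(Q,W \right)} = 4$ ($L{\left(Q,W \right)} = 2 + 2 = 4$)
$P{\left(U,I \right)} = I U$
$u = 130$ ($u = 2 + \left(4 \cdot 5 - 4\right) 2 \cdot 4 \cdot 1 = 2 + \left(20 - 4\right) 8 \cdot 1 = 2 + 16 \cdot 8 = 2 + 128 = 130$)
$\left(6 \cdot 6 + 6\right) + u f = \left(6 \cdot 6 + 6\right) + 130 \left(-103\right) = \left(36 + 6\right) - 13390 = 42 - 13390 = -13348$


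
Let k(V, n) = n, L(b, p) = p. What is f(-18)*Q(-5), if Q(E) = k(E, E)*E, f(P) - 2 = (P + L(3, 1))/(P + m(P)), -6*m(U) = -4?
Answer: 3875/52 ≈ 74.519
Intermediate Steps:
m(U) = ⅔ (m(U) = -⅙*(-4) = ⅔)
f(P) = 2 + (1 + P)/(⅔ + P) (f(P) = 2 + (P + 1)/(P + ⅔) = 2 + (1 + P)/(⅔ + P))
Q(E) = E² (Q(E) = E*E = E²)
f(-18)*Q(-5) = ((7 + 9*(-18))/(2 + 3*(-18)))*(-5)² = ((7 - 162)/(2 - 54))*25 = (-155/(-52))*25 = -1/52*(-155)*25 = (155/52)*25 = 3875/52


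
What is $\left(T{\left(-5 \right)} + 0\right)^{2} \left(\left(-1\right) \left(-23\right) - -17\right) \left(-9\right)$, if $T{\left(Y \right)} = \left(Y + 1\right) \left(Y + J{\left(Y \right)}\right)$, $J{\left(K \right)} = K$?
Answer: $-576000$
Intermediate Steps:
$T{\left(Y \right)} = 2 Y \left(1 + Y\right)$ ($T{\left(Y \right)} = \left(Y + 1\right) \left(Y + Y\right) = \left(1 + Y\right) 2 Y = 2 Y \left(1 + Y\right)$)
$\left(T{\left(-5 \right)} + 0\right)^{2} \left(\left(-1\right) \left(-23\right) - -17\right) \left(-9\right) = \left(2 \left(-5\right) \left(1 - 5\right) + 0\right)^{2} \left(\left(-1\right) \left(-23\right) - -17\right) \left(-9\right) = \left(2 \left(-5\right) \left(-4\right) + 0\right)^{2} \left(23 + 17\right) \left(-9\right) = \left(40 + 0\right)^{2} \cdot 40 \left(-9\right) = 40^{2} \cdot 40 \left(-9\right) = 1600 \cdot 40 \left(-9\right) = 64000 \left(-9\right) = -576000$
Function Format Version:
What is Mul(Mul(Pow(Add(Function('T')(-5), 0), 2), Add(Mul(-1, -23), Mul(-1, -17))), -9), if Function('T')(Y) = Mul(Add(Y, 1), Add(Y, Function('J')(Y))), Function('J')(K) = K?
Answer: -576000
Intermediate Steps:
Function('T')(Y) = Mul(2, Y, Add(1, Y)) (Function('T')(Y) = Mul(Add(Y, 1), Add(Y, Y)) = Mul(Add(1, Y), Mul(2, Y)) = Mul(2, Y, Add(1, Y)))
Mul(Mul(Pow(Add(Function('T')(-5), 0), 2), Add(Mul(-1, -23), Mul(-1, -17))), -9) = Mul(Mul(Pow(Add(Mul(2, -5, Add(1, -5)), 0), 2), Add(Mul(-1, -23), Mul(-1, -17))), -9) = Mul(Mul(Pow(Add(Mul(2, -5, -4), 0), 2), Add(23, 17)), -9) = Mul(Mul(Pow(Add(40, 0), 2), 40), -9) = Mul(Mul(Pow(40, 2), 40), -9) = Mul(Mul(1600, 40), -9) = Mul(64000, -9) = -576000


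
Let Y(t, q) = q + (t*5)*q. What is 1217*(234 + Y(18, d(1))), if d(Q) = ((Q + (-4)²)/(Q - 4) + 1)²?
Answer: 24269414/9 ≈ 2.6966e+6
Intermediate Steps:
d(Q) = (1 + (16 + Q)/(-4 + Q))² (d(Q) = ((Q + 16)/(-4 + Q) + 1)² = ((16 + Q)/(-4 + Q) + 1)² = (1 + (16 + Q)/(-4 + Q))²)
Y(t, q) = q + 5*q*t (Y(t, q) = q + (5*t)*q = q + 5*q*t)
1217*(234 + Y(18, d(1))) = 1217*(234 + (4*(6 + 1)²/(-4 + 1)²)*(1 + 5*18)) = 1217*(234 + (4*7²/(-3)²)*(1 + 90)) = 1217*(234 + (4*(⅑)*49)*91) = 1217*(234 + (196/9)*91) = 1217*(234 + 17836/9) = 1217*(19942/9) = 24269414/9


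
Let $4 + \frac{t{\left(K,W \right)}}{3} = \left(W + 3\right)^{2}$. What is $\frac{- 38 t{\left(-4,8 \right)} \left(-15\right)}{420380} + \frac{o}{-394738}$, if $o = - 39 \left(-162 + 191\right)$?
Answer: $\frac{1986267036}{4148499011} \approx 0.47879$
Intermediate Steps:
$t{\left(K,W \right)} = -12 + 3 \left(3 + W\right)^{2}$ ($t{\left(K,W \right)} = -12 + 3 \left(W + 3\right)^{2} = -12 + 3 \left(3 + W\right)^{2}$)
$o = -1131$ ($o = \left(-39\right) 29 = -1131$)
$\frac{- 38 t{\left(-4,8 \right)} \left(-15\right)}{420380} + \frac{o}{-394738} = \frac{- 38 \left(-12 + 3 \left(3 + 8\right)^{2}\right) \left(-15\right)}{420380} - \frac{1131}{-394738} = - 38 \left(-12 + 3 \cdot 11^{2}\right) \left(-15\right) \frac{1}{420380} - - \frac{1131}{394738} = - 38 \left(-12 + 3 \cdot 121\right) \left(-15\right) \frac{1}{420380} + \frac{1131}{394738} = - 38 \left(-12 + 363\right) \left(-15\right) \frac{1}{420380} + \frac{1131}{394738} = \left(-38\right) 351 \left(-15\right) \frac{1}{420380} + \frac{1131}{394738} = \left(-13338\right) \left(-15\right) \frac{1}{420380} + \frac{1131}{394738} = 200070 \cdot \frac{1}{420380} + \frac{1131}{394738} = \frac{20007}{42038} + \frac{1131}{394738} = \frac{1986267036}{4148499011}$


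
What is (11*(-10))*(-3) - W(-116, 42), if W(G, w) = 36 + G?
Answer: 410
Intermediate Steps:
(11*(-10))*(-3) - W(-116, 42) = (11*(-10))*(-3) - (36 - 116) = -110*(-3) - 1*(-80) = 330 + 80 = 410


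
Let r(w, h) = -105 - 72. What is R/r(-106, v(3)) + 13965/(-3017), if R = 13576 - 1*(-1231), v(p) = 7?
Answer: -6734932/76287 ≈ -88.284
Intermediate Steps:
R = 14807 (R = 13576 + 1231 = 14807)
r(w, h) = -177
R/r(-106, v(3)) + 13965/(-3017) = 14807/(-177) + 13965/(-3017) = 14807*(-1/177) + 13965*(-1/3017) = -14807/177 - 1995/431 = -6734932/76287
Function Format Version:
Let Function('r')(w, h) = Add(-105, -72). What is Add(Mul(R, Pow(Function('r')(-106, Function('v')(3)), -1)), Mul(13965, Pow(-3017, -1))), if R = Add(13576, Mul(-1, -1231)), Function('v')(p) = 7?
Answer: Rational(-6734932, 76287) ≈ -88.284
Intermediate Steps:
R = 14807 (R = Add(13576, 1231) = 14807)
Function('r')(w, h) = -177
Add(Mul(R, Pow(Function('r')(-106, Function('v')(3)), -1)), Mul(13965, Pow(-3017, -1))) = Add(Mul(14807, Pow(-177, -1)), Mul(13965, Pow(-3017, -1))) = Add(Mul(14807, Rational(-1, 177)), Mul(13965, Rational(-1, 3017))) = Add(Rational(-14807, 177), Rational(-1995, 431)) = Rational(-6734932, 76287)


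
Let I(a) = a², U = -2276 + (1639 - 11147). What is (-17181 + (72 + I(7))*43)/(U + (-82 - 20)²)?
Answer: 5989/690 ≈ 8.6797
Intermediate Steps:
U = -11784 (U = -2276 - 9508 = -11784)
(-17181 + (72 + I(7))*43)/(U + (-82 - 20)²) = (-17181 + (72 + 7²)*43)/(-11784 + (-82 - 20)²) = (-17181 + (72 + 49)*43)/(-11784 + (-102)²) = (-17181 + 121*43)/(-11784 + 10404) = (-17181 + 5203)/(-1380) = -11978*(-1/1380) = 5989/690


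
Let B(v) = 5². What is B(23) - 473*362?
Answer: -171201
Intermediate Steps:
B(v) = 25
B(23) - 473*362 = 25 - 473*362 = 25 - 171226 = -171201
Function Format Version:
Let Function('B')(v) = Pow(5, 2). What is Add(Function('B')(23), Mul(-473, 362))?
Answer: -171201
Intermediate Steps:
Function('B')(v) = 25
Add(Function('B')(23), Mul(-473, 362)) = Add(25, Mul(-473, 362)) = Add(25, -171226) = -171201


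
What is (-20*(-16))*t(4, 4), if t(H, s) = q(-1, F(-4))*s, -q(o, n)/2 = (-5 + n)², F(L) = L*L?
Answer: -309760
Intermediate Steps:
F(L) = L²
q(o, n) = -2*(-5 + n)²
t(H, s) = -242*s (t(H, s) = (-2*(-5 + (-4)²)²)*s = (-2*(-5 + 16)²)*s = (-2*11²)*s = (-2*121)*s = -242*s)
(-20*(-16))*t(4, 4) = (-20*(-16))*(-242*4) = 320*(-968) = -309760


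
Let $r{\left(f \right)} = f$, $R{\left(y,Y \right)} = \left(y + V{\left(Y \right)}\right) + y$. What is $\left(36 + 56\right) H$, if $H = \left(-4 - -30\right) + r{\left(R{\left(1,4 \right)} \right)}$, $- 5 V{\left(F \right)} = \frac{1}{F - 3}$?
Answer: $\frac{12788}{5} \approx 2557.6$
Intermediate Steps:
$V{\left(F \right)} = - \frac{1}{5 \left(-3 + F\right)}$ ($V{\left(F \right)} = - \frac{1}{5 \left(F - 3\right)} = - \frac{1}{5 \left(-3 + F\right)}$)
$R{\left(y,Y \right)} = - \frac{1}{-15 + 5 Y} + 2 y$ ($R{\left(y,Y \right)} = \left(y - \frac{1}{-15 + 5 Y}\right) + y = - \frac{1}{-15 + 5 Y} + 2 y$)
$H = \frac{139}{5}$ ($H = \left(-4 - -30\right) + \frac{-1 + 10 \cdot 1 \left(-3 + 4\right)}{5 \left(-3 + 4\right)} = \left(-4 + 30\right) + \frac{-1 + 10 \cdot 1 \cdot 1}{5 \cdot 1} = 26 + \frac{1}{5} \cdot 1 \left(-1 + 10\right) = 26 + \frac{1}{5} \cdot 1 \cdot 9 = 26 + \frac{9}{5} = \frac{139}{5} \approx 27.8$)
$\left(36 + 56\right) H = \left(36 + 56\right) \frac{139}{5} = 92 \cdot \frac{139}{5} = \frac{12788}{5}$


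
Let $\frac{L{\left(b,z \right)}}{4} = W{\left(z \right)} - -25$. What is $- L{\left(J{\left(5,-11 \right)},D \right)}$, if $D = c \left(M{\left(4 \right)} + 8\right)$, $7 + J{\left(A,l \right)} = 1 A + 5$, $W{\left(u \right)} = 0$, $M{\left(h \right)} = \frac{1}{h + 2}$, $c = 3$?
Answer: $-100$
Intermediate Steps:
$M{\left(h \right)} = \frac{1}{2 + h}$
$J{\left(A,l \right)} = -2 + A$ ($J{\left(A,l \right)} = -7 + \left(1 A + 5\right) = -7 + \left(A + 5\right) = -7 + \left(5 + A\right) = -2 + A$)
$D = \frac{49}{2}$ ($D = 3 \left(\frac{1}{2 + 4} + 8\right) = 3 \left(\frac{1}{6} + 8\right) = 3 \cdot \frac{49}{6} = \frac{49}{2} \approx 24.5$)
$L{\left(b,z \right)} = 100$ ($L{\left(b,z \right)} = 4 \left(0 - -25\right) = 4 \left(0 + 25\right) = 4 \cdot 25 = 100$)
$- L{\left(J{\left(5,-11 \right)},D \right)} = \left(-1\right) 100 = -100$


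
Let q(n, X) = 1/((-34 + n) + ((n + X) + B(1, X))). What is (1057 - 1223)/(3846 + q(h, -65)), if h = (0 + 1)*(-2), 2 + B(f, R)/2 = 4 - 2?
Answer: -17098/396137 ≈ -0.043162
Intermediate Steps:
B(f, R) = 0 (B(f, R) = -4 + 2*(4 - 2) = -4 + 2*2 = -4 + 4 = 0)
h = -2 (h = 1*(-2) = -2)
q(n, X) = 1/(-34 + X + 2*n) (q(n, X) = 1/((-34 + n) + ((n + X) + 0)) = 1/((-34 + n) + ((X + n) + 0)) = 1/((-34 + n) + (X + n)) = 1/(-34 + X + 2*n))
(1057 - 1223)/(3846 + q(h, -65)) = (1057 - 1223)/(3846 + 1/(-34 - 65 + 2*(-2))) = -166/(3846 + 1/(-34 - 65 - 4)) = -166/(3846 + 1/(-103)) = -166/(3846 - 1/103) = -166/396137/103 = -166*103/396137 = -17098/396137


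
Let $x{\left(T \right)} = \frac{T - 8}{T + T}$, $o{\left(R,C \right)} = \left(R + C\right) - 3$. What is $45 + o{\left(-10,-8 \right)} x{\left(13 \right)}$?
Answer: $\frac{1065}{26} \approx 40.962$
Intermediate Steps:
$o{\left(R,C \right)} = -3 + C + R$ ($o{\left(R,C \right)} = \left(C + R\right) - 3 = -3 + C + R$)
$x{\left(T \right)} = \frac{-8 + T}{2 T}$
$45 + o{\left(-10,-8 \right)} x{\left(13 \right)} = 45 + \left(-3 - 8 - 10\right) \frac{-8 + 13}{2 \cdot 13} = 45 - 21 \cdot \frac{1}{2} \cdot \frac{1}{13} \cdot 5 = 45 - \frac{105}{26} = \frac{1065}{26}$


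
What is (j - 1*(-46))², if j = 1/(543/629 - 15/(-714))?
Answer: 134694872064/60637369 ≈ 2221.3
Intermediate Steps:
j = 8806/7787 (j = 1/(543*(1/629) - 15*(-1/714)) = 1/(543/629 + 5/238) = 1/(7787/8806) = 8806/7787 ≈ 1.1309)
(j - 1*(-46))² = (8806/7787 - 1*(-46))² = (8806/7787 + 46)² = (367008/7787)² = 134694872064/60637369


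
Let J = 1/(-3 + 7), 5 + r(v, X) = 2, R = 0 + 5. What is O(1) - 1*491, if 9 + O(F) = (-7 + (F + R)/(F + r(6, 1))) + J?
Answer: -2039/4 ≈ -509.75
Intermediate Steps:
R = 5
r(v, X) = -3 (r(v, X) = -5 + 2 = -3)
J = ¼ (J = 1/4 = ¼ ≈ 0.25000)
O(F) = -63/4 + (5 + F)/(-3 + F) (O(F) = -9 + ((-7 + (F + 5)/(F - 3)) + ¼) = -9 + ((-7 + (5 + F)/(-3 + F)) + ¼) = -9 + (-27/4 + (5 + F)/(-3 + F)) = -63/4 + (5 + F)/(-3 + F))
O(1) - 1*491 = (209 - 59*1)/(4*(-3 + 1)) - 1*491 = (¼)*(209 - 59)/(-2) - 491 = (¼)*(-½)*150 - 491 = -75/4 - 491 = -2039/4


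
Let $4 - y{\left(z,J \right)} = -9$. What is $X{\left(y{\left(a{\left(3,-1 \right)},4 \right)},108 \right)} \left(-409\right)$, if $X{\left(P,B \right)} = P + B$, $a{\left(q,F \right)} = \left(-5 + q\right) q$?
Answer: $-49489$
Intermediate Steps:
$a{\left(q,F \right)} = q \left(-5 + q\right)$
$y{\left(z,J \right)} = 13$ ($y{\left(z,J \right)} = 4 - -9 = 4 + 9 = 13$)
$X{\left(P,B \right)} = B + P$
$X{\left(y{\left(a{\left(3,-1 \right)},4 \right)},108 \right)} \left(-409\right) = \left(108 + 13\right) \left(-409\right) = 121 \left(-409\right) = -49489$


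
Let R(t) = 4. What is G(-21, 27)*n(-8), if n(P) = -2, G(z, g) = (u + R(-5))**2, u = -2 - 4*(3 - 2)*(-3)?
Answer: -392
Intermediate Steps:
u = 10 (u = -2 - 4*1*(-3) = -2 - 4*(-3) = -2 + 12 = 10)
G(z, g) = 196 (G(z, g) = (10 + 4)**2 = 14**2 = 196)
G(-21, 27)*n(-8) = 196*(-2) = -392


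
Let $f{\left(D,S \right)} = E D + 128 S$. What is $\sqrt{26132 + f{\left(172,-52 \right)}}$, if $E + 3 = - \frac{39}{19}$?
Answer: $\frac{2 \sqrt{1679277}}{19} \approx 136.41$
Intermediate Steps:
$E = - \frac{96}{19}$ ($E = -3 - \frac{39}{19} = - \frac{96}{19} \approx -5.0526$)
$f{\left(D,S \right)} = 128 S - \frac{96 D}{19}$ ($f{\left(D,S \right)} = - \frac{96 D}{19} + 128 S = 128 S - \frac{96 D}{19}$)
$\sqrt{26132 + f{\left(172,-52 \right)}} = \sqrt{26132 + \left(128 \left(-52\right) - \frac{16512}{19}\right)} = \sqrt{26132 - \frac{142976}{19}} = \sqrt{\frac{353532}{19}} = \frac{2 \sqrt{1679277}}{19}$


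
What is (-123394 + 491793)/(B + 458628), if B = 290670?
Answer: 368399/749298 ≈ 0.49166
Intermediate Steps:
(-123394 + 491793)/(B + 458628) = (-123394 + 491793)/(290670 + 458628) = 368399/749298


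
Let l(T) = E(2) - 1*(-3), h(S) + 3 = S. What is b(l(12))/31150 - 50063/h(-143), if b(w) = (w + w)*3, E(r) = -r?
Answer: 779731663/2273950 ≈ 342.90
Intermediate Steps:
h(S) = -3 + S
l(T) = 1 (l(T) = -1*2 - 1*(-3) = -2 + 3 = 1)
b(w) = 6*w (b(w) = (2*w)*3 = 6*w)
b(l(12))/31150 - 50063/h(-143) = (6*1)/31150 - 50063/(-3 - 143) = 6*(1/31150) - 50063/(-146) = 3/15575 - 50063*(-1/146) = 3/15575 + 50063/146 = 779731663/2273950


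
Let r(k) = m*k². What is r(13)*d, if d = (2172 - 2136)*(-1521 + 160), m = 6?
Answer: -49681944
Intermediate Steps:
r(k) = 6*k²
d = -48996 (d = 36*(-1361) = -48996)
r(13)*d = (6*13²)*(-48996) = (6*169)*(-48996) = 1014*(-48996) = -49681944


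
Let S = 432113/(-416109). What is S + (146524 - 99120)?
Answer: 19724798923/416109 ≈ 47403.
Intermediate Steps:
S = -432113/416109 (S = 432113*(-1/416109) = -432113/416109 ≈ -1.0385)
S + (146524 - 99120) = -432113/416109 + (146524 - 99120) = -432113/416109 + 47404 = 19724798923/416109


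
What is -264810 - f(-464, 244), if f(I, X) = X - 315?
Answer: -264739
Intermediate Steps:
f(I, X) = -315 + X
-264810 - f(-464, 244) = -264810 - (-315 + 244) = -264810 - 1*(-71) = -264810 + 71 = -264739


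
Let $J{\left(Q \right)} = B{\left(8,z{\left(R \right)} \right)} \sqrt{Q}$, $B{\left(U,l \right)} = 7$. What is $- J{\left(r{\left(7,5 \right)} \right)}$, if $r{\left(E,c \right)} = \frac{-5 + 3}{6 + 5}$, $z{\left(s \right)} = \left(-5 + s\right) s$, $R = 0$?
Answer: $- \frac{7 i \sqrt{22}}{11} \approx - 2.9848 i$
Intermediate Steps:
$z{\left(s \right)} = s \left(-5 + s\right)$
$r{\left(E,c \right)} = - \frac{2}{11}$
$J{\left(Q \right)} = 7 \sqrt{Q}$
$- J{\left(r{\left(7,5 \right)} \right)} = - 7 \sqrt{- \frac{2}{11}} = - 7 \frac{i \sqrt{22}}{11} = - \frac{7 i \sqrt{22}}{11}$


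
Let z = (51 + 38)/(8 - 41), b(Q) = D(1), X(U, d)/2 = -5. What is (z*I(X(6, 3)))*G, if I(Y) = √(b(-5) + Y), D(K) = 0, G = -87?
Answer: 2581*I*√10/11 ≈ 741.99*I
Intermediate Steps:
X(U, d) = -10 (X(U, d) = 2*(-5) = -10)
b(Q) = 0
I(Y) = √Y (I(Y) = √(0 + Y) = √Y)
z = -89/33 (z = 89/(-33) = 89*(-1/33) = -89/33 ≈ -2.6970)
(z*I(X(6, 3)))*G = -89*I*√10/33*(-87) = 2581*I*√10/11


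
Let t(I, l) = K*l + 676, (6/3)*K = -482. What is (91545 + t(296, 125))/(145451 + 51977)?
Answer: 15524/49357 ≈ 0.31452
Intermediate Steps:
K = -241 (K = (½)*(-482) = -241)
t(I, l) = 676 - 241*l (t(I, l) = -241*l + 676 = 676 - 241*l)
(91545 + t(296, 125))/(145451 + 51977) = (91545 + (676 - 241*125))/(145451 + 51977) = (91545 + (676 - 30125))/197428 = (91545 - 29449)*(1/197428) = 62096*(1/197428) = 15524/49357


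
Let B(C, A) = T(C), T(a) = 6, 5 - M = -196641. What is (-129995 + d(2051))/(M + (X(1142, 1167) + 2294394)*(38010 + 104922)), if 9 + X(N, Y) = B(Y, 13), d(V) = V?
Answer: -63972/163971045529 ≈ -3.9014e-7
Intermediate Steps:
M = 196646 (M = 5 - 1*(-196641) = 5 + 196641 = 196646)
B(C, A) = 6
X(N, Y) = -3 (X(N, Y) = -9 + 6 = -3)
(-129995 + d(2051))/(M + (X(1142, 1167) + 2294394)*(38010 + 104922)) = (-129995 + 2051)/(196646 + (-3 + 2294394)*(38010 + 104922)) = -127944/(196646 + 2294391*142932) = -127944/(196646 + 327941894412) = -127944/327942091058 = -127944*1/327942091058 = -63972/163971045529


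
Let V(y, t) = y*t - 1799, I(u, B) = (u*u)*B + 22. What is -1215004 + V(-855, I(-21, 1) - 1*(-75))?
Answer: -1676793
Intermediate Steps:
I(u, B) = 22 + B*u² (I(u, B) = u²*B + 22 = B*u² + 22 = 22 + B*u²)
V(y, t) = -1799 + t*y (V(y, t) = t*y - 1799 = -1799 + t*y)
-1215004 + V(-855, I(-21, 1) - 1*(-75)) = -1215004 + (-1799 + ((22 + 1*(-21)²) - 1*(-75))*(-855)) = -1215004 + (-1799 + ((22 + 1*441) + 75)*(-855)) = -1215004 + (-1799 + ((22 + 441) + 75)*(-855)) = -1215004 + (-1799 + (463 + 75)*(-855)) = -1215004 + (-1799 + 538*(-855)) = -1215004 + (-1799 - 459990) = -1215004 - 461789 = -1676793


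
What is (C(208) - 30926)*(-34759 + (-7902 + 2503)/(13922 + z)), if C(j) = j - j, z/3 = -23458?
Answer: 30341648111747/28226 ≈ 1.0750e+9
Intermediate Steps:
z = -70374 (z = 3*(-23458) = -70374)
C(j) = 0
(C(208) - 30926)*(-34759 + (-7902 + 2503)/(13922 + z)) = (0 - 30926)*(-34759 + (-7902 + 2503)/(13922 - 70374)) = -30926*(-34759 - 5399/(-56452)) = -30926*(-34759 - 5399*(-1/56452)) = -30926*(-34759 + 5399/56452) = -30926*(-1962209669/56452) = 30341648111747/28226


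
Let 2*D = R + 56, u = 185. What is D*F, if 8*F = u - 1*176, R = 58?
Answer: 513/8 ≈ 64.125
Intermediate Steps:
D = 57 (D = (58 + 56)/2 = (½)*114 = 57)
F = 9/8 (F = (185 - 1*176)/8 = (185 - 176)/8 = (⅛)*9 = 9/8 ≈ 1.1250)
D*F = 57*(9/8) = 513/8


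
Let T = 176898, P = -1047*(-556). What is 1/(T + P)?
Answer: 1/759030 ≈ 1.3175e-6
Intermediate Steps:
P = 582132
1/(T + P) = 1/(176898 + 582132) = 1/759030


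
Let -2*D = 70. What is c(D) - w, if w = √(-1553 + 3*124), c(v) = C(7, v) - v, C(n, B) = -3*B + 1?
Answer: 141 - I*√1181 ≈ 141.0 - 34.366*I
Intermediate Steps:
D = -35 (D = -½*70 = -35)
C(n, B) = 1 - 3*B
c(v) = 1 - 4*v (c(v) = (1 - 3*v) - v = 1 - 4*v)
w = I*√1181 (w = √(-1553 + 372) = √(-1181) = I*√1181 ≈ 34.366*I)
c(D) - w = (1 - 4*(-35)) - I*√1181 = (1 + 140) - I*√1181 = 141 - I*√1181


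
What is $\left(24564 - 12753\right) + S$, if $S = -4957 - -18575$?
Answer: $25429$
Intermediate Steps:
$S = 13618$ ($S = -4957 + 18575 = 13618$)
$\left(24564 - 12753\right) + S = \left(24564 - 12753\right) + 13618 = 11811 + 13618 = 25429$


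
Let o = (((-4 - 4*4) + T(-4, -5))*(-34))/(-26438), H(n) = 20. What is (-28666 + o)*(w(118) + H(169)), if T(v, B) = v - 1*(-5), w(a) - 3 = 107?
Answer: -49261703010/13219 ≈ -3.7266e+6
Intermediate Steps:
w(a) = 110 (w(a) = 3 + 107 = 110)
T(v, B) = 5 + v (T(v, B) = v + 5 = 5 + v)
o = -323/13219 (o = (((-4 - 4*4) + (5 - 4))*(-34))/(-26438) = (((-4 - 16) + 1)*(-34))*(-1/26438) = ((-20 + 1)*(-34))*(-1/26438) = -19*(-34)*(-1/26438) = 646*(-1/26438) = -323/13219 ≈ -0.024435)
(-28666 + o)*(w(118) + H(169)) = (-28666 - 323/13219)*(110 + 20) = -378936177/13219*130 = -49261703010/13219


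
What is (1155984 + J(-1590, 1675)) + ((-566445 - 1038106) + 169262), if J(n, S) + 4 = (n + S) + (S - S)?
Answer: -279224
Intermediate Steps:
J(n, S) = -4 + S + n (J(n, S) = -4 + ((n + S) + (S - S)) = -4 + ((S + n) + 0) = -4 + (S + n) = -4 + S + n)
(1155984 + J(-1590, 1675)) + ((-566445 - 1038106) + 169262) = (1155984 + (-4 + 1675 - 1590)) + ((-566445 - 1038106) + 169262) = (1155984 + 81) + (-1604551 + 169262) = 1156065 - 1435289 = -279224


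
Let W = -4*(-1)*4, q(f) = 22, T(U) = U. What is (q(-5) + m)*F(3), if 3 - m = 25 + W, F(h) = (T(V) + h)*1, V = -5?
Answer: 32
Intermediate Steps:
W = 16 (W = 4*4 = 16)
F(h) = -5 + h (F(h) = (-5 + h)*1 = -5 + h)
m = -38 (m = 3 - (25 + 16) = 3 - 1*41 = 3 - 41 = -38)
(q(-5) + m)*F(3) = (22 - 38)*(-5 + 3) = -16*(-2) = 32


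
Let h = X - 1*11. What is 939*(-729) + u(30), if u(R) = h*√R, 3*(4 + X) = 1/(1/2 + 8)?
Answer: -684531 - 763*√30/51 ≈ -6.8461e+5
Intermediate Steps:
X = -202/51 (X = -4 + 1/(3*(1/2 + 8)) = -4 + 1/(3*(½ + 8)) = -4 + 1/(3*(17/2)) = -4 + (⅓)*(2/17) = -4 + 2/51 = -202/51 ≈ -3.9608)
h = -763/51 (h = -202/51 - 1*11 = -202/51 - 11 = -763/51 ≈ -14.961)
u(R) = -763*√R/51
939*(-729) + u(30) = 939*(-729) - 763*√30/51 = -684531 - 763*√30/51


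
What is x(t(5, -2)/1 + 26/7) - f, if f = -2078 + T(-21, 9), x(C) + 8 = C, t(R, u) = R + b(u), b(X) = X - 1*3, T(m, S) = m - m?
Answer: 14516/7 ≈ 2073.7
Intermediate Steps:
T(m, S) = 0
b(X) = -3 + X (b(X) = X - 3 = -3 + X)
t(R, u) = -3 + R + u (t(R, u) = R + (-3 + u) = -3 + R + u)
x(C) = -8 + C
f = -2078 (f = -2078 + 0 = -2078)
x(t(5, -2)/1 + 26/7) - f = (-8 + ((-3 + 5 - 2)/1 + 26/7)) - 1*(-2078) = (-8 + (0*1 + 26*(⅐))) + 2078 = (-8 + (0 + 26/7)) + 2078 = (-8 + 26/7) + 2078 = -30/7 + 2078 = 14516/7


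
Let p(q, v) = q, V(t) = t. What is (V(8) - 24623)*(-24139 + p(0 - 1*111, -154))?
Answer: 596913750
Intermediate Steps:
(V(8) - 24623)*(-24139 + p(0 - 1*111, -154)) = (8 - 24623)*(-24139 + (0 - 1*111)) = -24615*(-24139 + (0 - 111)) = -24615*(-24139 - 111) = -24615*(-24250) = 596913750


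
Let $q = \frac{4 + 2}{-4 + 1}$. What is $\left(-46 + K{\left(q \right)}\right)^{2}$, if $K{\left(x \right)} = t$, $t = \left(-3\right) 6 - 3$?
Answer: $4489$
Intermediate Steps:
$q = -2$ ($q = \frac{6}{-3} = 6 \left(- \frac{1}{3}\right) = -2$)
$t = -21$ ($t = -18 - 3 = -21$)
$K{\left(x \right)} = -21$
$\left(-46 + K{\left(q \right)}\right)^{2} = \left(-46 - 21\right)^{2} = \left(-67\right)^{2} = 4489$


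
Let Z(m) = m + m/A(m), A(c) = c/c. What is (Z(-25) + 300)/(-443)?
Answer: -250/443 ≈ -0.56433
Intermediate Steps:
A(c) = 1
Z(m) = 2*m (Z(m) = m + m/1 = m + m*1 = m + m = 2*m)
(Z(-25) + 300)/(-443) = (2*(-25) + 300)/(-443) = -(-50 + 300)/443 = -1/443*250 = -250/443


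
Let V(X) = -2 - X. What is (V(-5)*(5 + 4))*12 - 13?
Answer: 311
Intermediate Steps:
(V(-5)*(5 + 4))*12 - 13 = ((-2 - 1*(-5))*(5 + 4))*12 - 13 = ((-2 + 5)*9)*12 - 13 = (3*9)*12 - 13 = 27*12 - 13 = 324 - 13 = 311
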